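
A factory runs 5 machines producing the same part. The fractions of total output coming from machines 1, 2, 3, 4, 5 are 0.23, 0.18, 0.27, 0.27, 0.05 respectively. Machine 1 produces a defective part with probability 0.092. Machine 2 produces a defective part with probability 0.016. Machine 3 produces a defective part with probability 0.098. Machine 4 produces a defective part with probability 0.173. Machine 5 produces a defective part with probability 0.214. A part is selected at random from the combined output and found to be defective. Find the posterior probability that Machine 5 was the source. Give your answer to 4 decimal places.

P(defective|M1) = 0.092; P(defective|M2) = 0.016; P(defective|M3) = 0.098; P(defective|M4) = 0.173; P(defective|M5) = 0.214.
Prior × likelihood for each source: 0.23·0.092=0.02116, 0.18·0.016=0.002880, 0.27·0.098=0.02646, 0.27·0.173=0.04671, 0.05·0.214=0.01070. Summing gives P(defective) = 0.10791.
P(Machine 5 | defective) = 0.01070 / 0.10791 = 0.0992.

Posterior probability ≈ 0.0992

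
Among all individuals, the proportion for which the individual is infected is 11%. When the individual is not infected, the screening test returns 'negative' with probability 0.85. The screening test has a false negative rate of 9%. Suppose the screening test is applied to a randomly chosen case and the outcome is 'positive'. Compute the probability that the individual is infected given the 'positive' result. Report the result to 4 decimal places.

P(H | E) ≈ 0.4285

Write H for 'the individual is infected'. Prior odds H:¬H = 0.11/0.89 = 0.12360. For the 'positive' outcome, the likelihood ratio is 0.91/0.15 = 6.0667.
Posterior odds = 0.12360 × 6.0667 = 0.74981, so P(H|E) = 0.74981/(1+0.74981) = 0.4285.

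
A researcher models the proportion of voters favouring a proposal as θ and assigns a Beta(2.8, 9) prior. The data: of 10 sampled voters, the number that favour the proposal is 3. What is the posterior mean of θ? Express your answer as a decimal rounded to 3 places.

Posterior mean ≈ 0.266

The binomial likelihood is conjugate to the Beta prior: with 3 successes and 7 failures, the posterior is Beta(2.8+3, 9+7) = Beta(5.8, 16).
Posterior mean = α/(α+β) = 5.8/21.8 = 0.266.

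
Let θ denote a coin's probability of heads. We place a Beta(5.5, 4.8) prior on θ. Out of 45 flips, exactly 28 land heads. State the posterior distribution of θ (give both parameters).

The binomial likelihood is conjugate to the Beta prior: with 28 successes and 17 failures, the posterior is Beta(5.5+28, 4.8+17) = Beta(33.5, 21.8).

Posterior: Beta(33.5, 21.8)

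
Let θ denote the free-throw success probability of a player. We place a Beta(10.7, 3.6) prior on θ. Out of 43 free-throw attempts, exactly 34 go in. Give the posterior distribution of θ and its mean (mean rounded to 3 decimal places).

Posterior: Beta(44.7, 12.6); mean ≈ 0.780

The binomial likelihood is conjugate to the Beta prior: with 34 successes and 9 failures, the posterior is Beta(10.7+34, 3.6+9) = Beta(44.7, 12.6).
Posterior mean = α/(α+β) = 44.7/57.3 = 0.780.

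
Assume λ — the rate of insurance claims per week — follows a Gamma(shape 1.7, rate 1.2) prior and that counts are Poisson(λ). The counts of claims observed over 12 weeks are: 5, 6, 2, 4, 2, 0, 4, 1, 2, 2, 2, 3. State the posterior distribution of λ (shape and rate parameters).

The Poisson likelihood adds the total count to the shape and the number of exposure periods to the rate. Here ∑xᵢ = 33 and n = 12, so shape 1.7→34.7 and rate 1.2→13.2.

Posterior: Gamma(shape=34.7, rate=13.2)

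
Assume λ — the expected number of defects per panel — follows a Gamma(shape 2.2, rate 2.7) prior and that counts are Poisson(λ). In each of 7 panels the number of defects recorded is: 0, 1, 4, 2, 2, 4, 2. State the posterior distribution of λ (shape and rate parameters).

Total count ∑xᵢ = 15 over n = 7 panels.
Gamma is conjugate to the Poisson likelihood: posterior is Gamma(shape = 2.2+15 = 17.2, rate = 2.7+7 = 9.7).

Posterior: Gamma(shape=17.2, rate=9.7)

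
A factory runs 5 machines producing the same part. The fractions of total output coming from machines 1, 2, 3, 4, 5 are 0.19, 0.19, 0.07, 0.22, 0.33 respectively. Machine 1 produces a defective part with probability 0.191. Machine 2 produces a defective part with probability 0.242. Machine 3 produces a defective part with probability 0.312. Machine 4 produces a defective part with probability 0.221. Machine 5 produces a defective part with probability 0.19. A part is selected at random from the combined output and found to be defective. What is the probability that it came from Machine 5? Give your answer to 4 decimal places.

Tabulate prior·likelihood by source: [1] prior 0.19, lik 0.191, product 0.03629; [2] prior 0.19, lik 0.242, product 0.04598; [3] prior 0.07, lik 0.312, product 0.02184; [4] prior 0.22, lik 0.221, product 0.04862; [5] prior 0.33, lik 0.19, product 0.06270.
Normalizing constant = 0.21543; the posterior for Machine 5 is its product over the sum, 0.06270/0.21543 = 0.2910.

Posterior probability ≈ 0.2910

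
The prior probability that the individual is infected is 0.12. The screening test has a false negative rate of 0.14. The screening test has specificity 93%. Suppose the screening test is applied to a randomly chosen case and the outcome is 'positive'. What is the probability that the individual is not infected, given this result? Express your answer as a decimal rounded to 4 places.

Write H for 'the individual is infected'. Prior odds H:¬H = 0.12/0.88 = 0.13636. For the 'positive' outcome, the likelihood ratio is 0.86/0.07 = 12.286.
Posterior odds = 0.13636 × 12.286 = 1.6753, so P(H|E) = 1.6753/(1+1.6753) = 0.6262. Then P(¬H|E) = 1 − 0.6262 = 0.3738.

P(¬H | E) ≈ 0.3738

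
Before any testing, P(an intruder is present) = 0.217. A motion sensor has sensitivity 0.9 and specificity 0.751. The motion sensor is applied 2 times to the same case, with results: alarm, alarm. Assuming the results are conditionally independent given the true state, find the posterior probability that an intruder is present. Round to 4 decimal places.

Posterior P(H) ≈ 0.7836

Let H be the event that an intruder is present; start with P(H) = 0.217. P('alarm'|H) = 0.9, P('alarm'|¬H) = 0.249.
Update on result 1 ('alarm'): P(H) ← 0.9·0.2170 / (0.9·0.2170 + 0.249·0.7830) = 0.19530/0.39027 = 0.5004.
Update on result 2 ('alarm'): P(H) ← 0.9·0.5004 / (0.9·0.5004 + 0.249·0.4996) = 0.45038/0.57478 = 0.7836.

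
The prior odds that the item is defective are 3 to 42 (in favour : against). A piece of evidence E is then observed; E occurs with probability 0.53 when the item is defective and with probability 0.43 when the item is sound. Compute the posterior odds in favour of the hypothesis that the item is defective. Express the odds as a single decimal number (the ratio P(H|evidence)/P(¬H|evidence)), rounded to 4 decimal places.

Posterior odds ≈ 0.0880

Prior odds = 3/42 = 0.071429. In log-odds, ln(0.071429) = -2.6391.
Add log likelihood ratio: ln(1.2326) = 0.20909.
Posterior log-odds = -2.4300, so posterior odds = exp(-2.4300) = 0.088040.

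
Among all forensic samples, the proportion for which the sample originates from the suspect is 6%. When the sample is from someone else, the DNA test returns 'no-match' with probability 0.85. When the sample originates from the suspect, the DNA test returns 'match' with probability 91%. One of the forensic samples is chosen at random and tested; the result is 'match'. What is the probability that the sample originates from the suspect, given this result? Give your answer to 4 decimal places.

Let H be the event that the sample originates from the suspect. P(H) = 0.06, so P(¬H) = 0.94. With E the 'match' result, P(E|H) = 0.91 and P(E|¬H) = 0.15.
P(E) = 0.91·0.06 + 0.15·0.94 = 0.054600 + 0.14100 = 0.19560.
By Bayes' theorem, P(H|E) = 0.054600 / 0.19560 = 0.2791.

P(H | E) ≈ 0.2791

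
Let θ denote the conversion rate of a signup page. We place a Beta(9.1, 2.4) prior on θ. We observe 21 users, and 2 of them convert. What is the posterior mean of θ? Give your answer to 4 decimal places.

Posterior mean ≈ 0.3415

The binomial likelihood is conjugate to the Beta prior: with 2 successes and 19 failures, the posterior is Beta(9.1+2, 2.4+19) = Beta(11.1, 21.4).
E[θ | data] = 11.1/(11.1+21.4) = 0.3415.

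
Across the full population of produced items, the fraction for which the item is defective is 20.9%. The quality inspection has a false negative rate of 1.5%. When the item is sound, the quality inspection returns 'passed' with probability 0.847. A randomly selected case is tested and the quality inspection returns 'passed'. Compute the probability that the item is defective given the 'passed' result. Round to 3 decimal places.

Write H for 'the item is defective'. Prior odds H:¬H = 0.209/0.791 = 0.26422. For the 'passed' outcome, the likelihood ratio is 0.015/0.847 = 0.017710.
Posterior odds = 0.26422 × 0.017710 = 0.0046793, so P(H|E) = 0.0046793/(1+0.0046793) = 0.005.

P(H | E) ≈ 0.005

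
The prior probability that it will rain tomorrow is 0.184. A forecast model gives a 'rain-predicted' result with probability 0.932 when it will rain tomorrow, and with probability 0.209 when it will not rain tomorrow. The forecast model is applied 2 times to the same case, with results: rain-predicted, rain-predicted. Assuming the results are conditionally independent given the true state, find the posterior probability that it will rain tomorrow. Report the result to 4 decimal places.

With H the event that it will rain tomorrow, the joint likelihood of the observed sequence is P(data|H) = 0.932·0.932 = 0.86862 and P(data|¬H) = 0.209·0.209 = 0.043681.
Bayes: P(H|data) = 0.184·0.86862 / (0.184·0.86862 + 0.816·0.043681) = 0.15983/0.19547 = 0.8177.

Posterior P(H) ≈ 0.8177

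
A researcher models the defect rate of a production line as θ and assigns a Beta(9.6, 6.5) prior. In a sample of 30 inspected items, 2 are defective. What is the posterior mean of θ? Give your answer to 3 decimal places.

Posterior mean ≈ 0.252

The binomial likelihood is conjugate to the Beta prior: with 2 successes and 28 failures, the posterior is Beta(9.6+2, 6.5+28) = Beta(11.6, 34.5).
E[θ | data] = 11.6/(11.6+34.5) = 0.252.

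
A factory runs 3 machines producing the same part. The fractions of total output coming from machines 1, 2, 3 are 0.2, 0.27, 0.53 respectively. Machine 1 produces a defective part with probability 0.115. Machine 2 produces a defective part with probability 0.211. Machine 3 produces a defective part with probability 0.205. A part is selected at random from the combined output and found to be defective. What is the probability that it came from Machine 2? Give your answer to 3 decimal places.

Tabulate prior·likelihood by source: [1] prior 0.2, lik 0.115, product 0.02300; [2] prior 0.27, lik 0.211, product 0.05697; [3] prior 0.53, lik 0.205, product 0.1086.
Normalizing constant = 0.18862; the posterior for Machine 2 is its product over the sum, 0.05697/0.18862 = 0.302.

Posterior probability ≈ 0.302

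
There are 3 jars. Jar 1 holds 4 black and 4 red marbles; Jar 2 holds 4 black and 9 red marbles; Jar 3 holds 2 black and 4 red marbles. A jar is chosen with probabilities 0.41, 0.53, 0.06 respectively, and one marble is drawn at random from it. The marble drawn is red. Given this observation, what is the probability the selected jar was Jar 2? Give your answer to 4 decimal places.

Tabulate prior·likelihood by source: [1] prior 0.41, lik 0.5, product 0.2050; [2] prior 0.53, lik 0.6923, product 0.3669; [3] prior 0.06, lik 0.6667, product 0.04000.
Normalizing constant = 0.61192; the posterior for Jar 2 is its product over the sum, 0.3669/0.61192 = 0.5996.

Posterior probability ≈ 0.5996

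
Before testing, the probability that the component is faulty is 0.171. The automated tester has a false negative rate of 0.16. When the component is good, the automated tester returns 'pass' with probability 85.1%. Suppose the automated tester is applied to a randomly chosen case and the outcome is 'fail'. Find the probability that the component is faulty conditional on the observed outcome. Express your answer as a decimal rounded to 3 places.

P(H | E) ≈ 0.538

Let H be the event that the component is faulty. P(H) = 0.171, so P(¬H) = 0.829. With E the 'fail' result, P(E|H) = 0.84 and P(E|¬H) = 0.149.
P(E) = 0.84·0.171 + 0.149·0.829 = 0.14364 + 0.12352 = 0.26716.
By Bayes' theorem, P(H|E) = 0.14364 / 0.26716 = 0.538.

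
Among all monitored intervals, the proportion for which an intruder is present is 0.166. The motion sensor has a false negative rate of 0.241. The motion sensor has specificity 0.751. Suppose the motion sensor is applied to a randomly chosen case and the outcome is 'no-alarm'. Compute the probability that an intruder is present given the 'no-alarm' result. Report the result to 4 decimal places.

Write H for 'an intruder is present'. Prior odds H:¬H = 0.166/0.834 = 0.19904. For the 'no-alarm' outcome, the likelihood ratio is 0.241/0.751 = 0.32091.
Posterior odds = 0.19904 × 0.32091 = 0.063873, so P(H|E) = 0.063873/(1+0.063873) = 0.0600.

P(H | E) ≈ 0.0600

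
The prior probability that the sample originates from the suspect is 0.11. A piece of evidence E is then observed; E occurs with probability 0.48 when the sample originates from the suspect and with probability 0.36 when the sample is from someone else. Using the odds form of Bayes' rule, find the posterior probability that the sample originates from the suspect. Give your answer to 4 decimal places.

Posterior probability ≈ 0.1415

Prior odds = 0.11/(1−0.11) = 0.12360.
Likelihood ratio for E = 0.48/0.36 = 1.3333.
Posterior odds = prior odds × LR = 0.16479.
Posterior probability = odds/(1+odds) = 0.16479/1.1648 = 0.1415.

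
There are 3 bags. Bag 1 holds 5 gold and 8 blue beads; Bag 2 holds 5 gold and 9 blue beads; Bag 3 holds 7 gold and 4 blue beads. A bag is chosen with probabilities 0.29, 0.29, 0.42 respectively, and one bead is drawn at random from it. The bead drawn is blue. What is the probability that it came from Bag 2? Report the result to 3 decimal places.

Posterior probability ≈ 0.360

Tabulate prior·likelihood by source: [1] prior 0.29, lik 0.6154, product 0.1785; [2] prior 0.29, lik 0.6429, product 0.1864; [3] prior 0.42, lik 0.3636, product 0.1527.
Normalizing constant = 0.51762; the posterior for Bag 2 is its product over the sum, 0.1864/0.51762 = 0.360.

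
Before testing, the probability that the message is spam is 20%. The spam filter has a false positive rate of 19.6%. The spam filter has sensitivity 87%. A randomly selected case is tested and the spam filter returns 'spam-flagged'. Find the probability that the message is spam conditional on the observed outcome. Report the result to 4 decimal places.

P(H | E) ≈ 0.5260

Write H for 'the message is spam'. Prior odds H:¬H = 0.2/0.8 = 0.25000. For the 'spam-flagged' outcome, the likelihood ratio is 0.87/0.196 = 4.4388.
Posterior odds = 0.25000 × 4.4388 = 1.1097, so P(H|E) = 1.1097/(1+1.1097) = 0.5260.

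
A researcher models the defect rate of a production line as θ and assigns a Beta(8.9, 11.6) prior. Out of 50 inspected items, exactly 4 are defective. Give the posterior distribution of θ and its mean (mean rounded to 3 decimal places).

Observing 4 successes and 46 failures updates Beta(8.9, 11.6) by adding the success and failure counts to the two shape parameters: α = 8.9+4 = 12.9, β = 11.6+46 = 57.6.
E[θ | data] = 12.9/(12.9+57.6) = 0.183.

Posterior: Beta(12.9, 57.6); mean ≈ 0.183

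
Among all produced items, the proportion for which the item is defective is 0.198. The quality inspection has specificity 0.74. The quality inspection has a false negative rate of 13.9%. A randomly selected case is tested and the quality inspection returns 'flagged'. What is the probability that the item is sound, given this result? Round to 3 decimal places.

Let H be the event that the item is defective. P(H) = 0.198, so P(¬H) = 0.802. With E the 'flagged' result, P(E|H) = 0.861 and P(E|¬H) = 0.26.
P(E) = 0.861·0.198 + 0.26·0.802 = 0.17048 + 0.20852 = 0.37900.
By Bayes' theorem, P(H|E) = 0.17048 / 0.37900 = 0.450. Hence P(¬H|E) = 1 − 0.450 = 0.550.

P(¬H | E) ≈ 0.550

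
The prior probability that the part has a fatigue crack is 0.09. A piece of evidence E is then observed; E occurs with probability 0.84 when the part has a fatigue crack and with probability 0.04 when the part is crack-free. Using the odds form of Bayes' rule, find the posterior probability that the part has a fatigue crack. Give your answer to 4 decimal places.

Prior odds = 0.09/(1−0.09) = 0.098901.
Likelihood ratio for E = 0.84/0.04 = 21.000.
Posterior odds = prior odds × LR = 2.0769.
Posterior probability = odds/(1+odds) = 2.0769/3.0769 = 0.6750.

Posterior probability ≈ 0.6750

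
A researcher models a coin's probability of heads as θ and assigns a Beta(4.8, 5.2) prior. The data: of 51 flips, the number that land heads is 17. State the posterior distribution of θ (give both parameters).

Observing 17 successes and 34 failures updates Beta(4.8, 5.2) by adding the success and failure counts to the two shape parameters: α = 4.8+17 = 21.8, β = 5.2+34 = 39.2.

Posterior: Beta(21.8, 39.2)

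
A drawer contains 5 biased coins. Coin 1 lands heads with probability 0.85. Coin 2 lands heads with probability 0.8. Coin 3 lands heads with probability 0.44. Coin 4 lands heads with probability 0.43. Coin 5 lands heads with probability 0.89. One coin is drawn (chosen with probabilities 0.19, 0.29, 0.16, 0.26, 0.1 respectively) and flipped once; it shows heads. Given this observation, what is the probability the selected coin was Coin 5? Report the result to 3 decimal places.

Posterior probability ≈ 0.134

P(heads|C1) = 0.85; P(heads|C2) = 0.8; P(heads|C3) = 0.44; P(heads|C4) = 0.43; P(heads|C5) = 0.89.
Prior × likelihood for each source: 0.19·0.85=0.1615, 0.29·0.8=0.2320, 0.16·0.44=0.07040, 0.26·0.43=0.1118, 0.1·0.89=0.08900. Summing gives P(heads) = 0.66470.
P(Coin 5 | heads) = 0.08900 / 0.66470 = 0.134.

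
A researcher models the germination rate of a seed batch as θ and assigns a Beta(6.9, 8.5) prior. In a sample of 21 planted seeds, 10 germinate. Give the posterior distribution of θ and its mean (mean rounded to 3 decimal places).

The binomial likelihood is conjugate to the Beta prior: with 10 successes and 11 failures, the posterior is Beta(6.9+10, 8.5+11) = Beta(16.9, 19.5).
E[θ | data] = 16.9/(16.9+19.5) = 0.464.

Posterior: Beta(16.9, 19.5); mean ≈ 0.464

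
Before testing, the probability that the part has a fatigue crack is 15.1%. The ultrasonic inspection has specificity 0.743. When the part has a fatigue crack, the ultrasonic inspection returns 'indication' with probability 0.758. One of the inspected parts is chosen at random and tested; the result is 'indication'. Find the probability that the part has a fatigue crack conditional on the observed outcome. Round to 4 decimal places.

Write H for 'the part has a fatigue crack'. Prior odds H:¬H = 0.151/0.849 = 0.17786. For the 'indication' outcome, the likelihood ratio is 0.758/0.257 = 2.9494.
Posterior odds = 0.17786 × 2.9494 = 0.52457, so P(H|E) = 0.52457/(1+0.52457) = 0.3441.

P(H | E) ≈ 0.3441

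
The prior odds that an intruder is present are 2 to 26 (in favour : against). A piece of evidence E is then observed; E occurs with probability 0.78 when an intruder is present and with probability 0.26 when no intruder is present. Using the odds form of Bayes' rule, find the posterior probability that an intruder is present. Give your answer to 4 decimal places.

Prior odds = 2/26 = 0.076923.
Likelihood ratio for E = 0.78/0.26 = 3.0000.
Posterior odds = prior odds × LR = 0.23077.
Posterior probability = odds/(1+odds) = 0.23077/1.2308 = 0.1875.

Posterior probability ≈ 0.1875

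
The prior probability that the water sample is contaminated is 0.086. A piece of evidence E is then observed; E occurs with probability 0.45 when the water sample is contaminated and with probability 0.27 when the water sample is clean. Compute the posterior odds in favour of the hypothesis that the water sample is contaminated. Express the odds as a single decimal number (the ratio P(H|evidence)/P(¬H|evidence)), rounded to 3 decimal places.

Prior odds = 0.086/(1−0.086) = 0.094092.
Likelihood ratio for E = 0.45/0.27 = 1.6667.
Posterior odds = prior odds × LR = 0.15682.

Posterior odds ≈ 0.157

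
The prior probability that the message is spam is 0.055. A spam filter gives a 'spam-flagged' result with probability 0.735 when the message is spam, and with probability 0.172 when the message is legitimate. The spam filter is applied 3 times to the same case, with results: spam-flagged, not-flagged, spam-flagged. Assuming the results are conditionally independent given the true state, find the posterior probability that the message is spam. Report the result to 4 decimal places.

Posterior P(H) ≈ 0.2538

With H the event that the message is spam, the joint likelihood of the observed sequence is P(data|H) = 0.735·0.265·0.735 = 0.14316 and P(data|¬H) = 0.172·0.828·0.172 = 0.024496.
Bayes: P(H|data) = 0.055·0.14316 / (0.055·0.14316 + 0.945·0.024496) = 0.0078738/0.031022 = 0.2538.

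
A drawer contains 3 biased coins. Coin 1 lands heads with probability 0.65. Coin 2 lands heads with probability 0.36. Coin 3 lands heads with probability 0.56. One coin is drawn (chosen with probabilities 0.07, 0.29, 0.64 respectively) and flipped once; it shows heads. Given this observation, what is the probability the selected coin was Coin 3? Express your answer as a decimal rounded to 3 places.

Posterior probability ≈ 0.705

P(heads|C1) = 0.65; P(heads|C2) = 0.36; P(heads|C3) = 0.56.
Prior × likelihood for each source: 0.07·0.65=0.04550, 0.29·0.36=0.1044, 0.64·0.56=0.3584. Summing gives P(heads) = 0.50830.
P(Coin 3 | heads) = 0.3584 / 0.50830 = 0.705.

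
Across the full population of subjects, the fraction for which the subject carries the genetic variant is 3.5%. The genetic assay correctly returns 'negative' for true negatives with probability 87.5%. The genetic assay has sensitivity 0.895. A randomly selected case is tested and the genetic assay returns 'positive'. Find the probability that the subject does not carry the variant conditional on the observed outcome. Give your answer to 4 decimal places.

Write H for 'the subject carries the genetic variant'. Prior odds H:¬H = 0.035/0.965 = 0.036269. For the 'positive' outcome, the likelihood ratio is 0.895/0.125 = 7.1600.
Posterior odds = 0.036269 × 7.1600 = 0.25969, so P(H|E) = 0.25969/(1+0.25969) = 0.2062. Then P(¬H|E) = 1 − 0.2062 = 0.7938.

P(¬H | E) ≈ 0.7938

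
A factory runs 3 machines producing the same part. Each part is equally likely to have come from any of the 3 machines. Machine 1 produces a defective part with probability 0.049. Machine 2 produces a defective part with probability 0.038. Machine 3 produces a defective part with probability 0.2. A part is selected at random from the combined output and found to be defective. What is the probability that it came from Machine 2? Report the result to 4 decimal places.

P(defective|M1) = 0.049; P(defective|M2) = 0.038; P(defective|M3) = 0.2.
Prior × likelihood for each source: 0.333333·0.049=0.01633, 0.333333·0.038=0.01267, 0.333333·0.2=0.06667. Summing gives P(defective) = 0.095667.
P(Machine 2 | defective) = 0.01267 / 0.095667 = 0.1324.

Posterior probability ≈ 0.1324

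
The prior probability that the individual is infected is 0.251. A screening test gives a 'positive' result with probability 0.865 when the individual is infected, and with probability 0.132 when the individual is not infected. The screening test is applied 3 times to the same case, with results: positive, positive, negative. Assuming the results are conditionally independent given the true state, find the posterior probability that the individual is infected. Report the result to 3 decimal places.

Posterior P(H) ≈ 0.691

Let H be the event that the individual is infected; start with P(H) = 0.251. P('positive'|H) = 0.865, P('positive'|¬H) = 0.132.
Update on result 1 ('positive'): P(H) ← 0.865·0.2510 / (0.865·0.2510 + 0.132·0.7490) = 0.21712/0.31598 = 0.6871.
Update on result 2 ('positive'): P(H) ← 0.865·0.6871 / (0.865·0.6871 + 0.132·0.3129) = 0.59435/0.63565 = 0.9350.
Update on result 3 ('negative'): P(H) ← 0.135·0.9350 / (0.135·0.9350 + 0.868·0.0650) = 0.12623/0.18263 = 0.6912.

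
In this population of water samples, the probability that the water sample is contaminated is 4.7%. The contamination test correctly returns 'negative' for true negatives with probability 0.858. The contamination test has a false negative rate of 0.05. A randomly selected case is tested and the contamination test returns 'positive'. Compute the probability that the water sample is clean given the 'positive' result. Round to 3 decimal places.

Write H for 'the water sample is contaminated'. Prior odds H:¬H = 0.047/0.953 = 0.049318. For the 'positive' outcome, the likelihood ratio is 0.95/0.142 = 6.6901.
Posterior odds = 0.049318 × 6.6901 = 0.32994, so P(H|E) = 0.32994/(1+0.32994) = 0.248. Then P(¬H|E) = 1 − 0.248 = 0.752.

P(¬H | E) ≈ 0.752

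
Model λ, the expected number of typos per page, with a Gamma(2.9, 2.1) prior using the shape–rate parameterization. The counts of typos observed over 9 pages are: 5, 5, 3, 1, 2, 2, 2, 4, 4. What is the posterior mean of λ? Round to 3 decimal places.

Posterior mean ≈ 2.784

The Poisson likelihood adds the total count to the shape and the number of exposure periods to the rate. Here ∑xᵢ = 28 and n = 9, so shape 2.9→30.9 and rate 2.1→11.1.
E[λ | data] = 30.9/11.1 = 2.784.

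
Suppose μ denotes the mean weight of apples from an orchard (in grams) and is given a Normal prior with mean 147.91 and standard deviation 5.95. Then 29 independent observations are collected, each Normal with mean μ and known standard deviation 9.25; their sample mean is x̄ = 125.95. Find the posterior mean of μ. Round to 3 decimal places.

Posterior mean ≈ 127.639

With known σ, the Normal prior is conjugate. Weight on the data is w = (n/σ²)/(n/σ² + 1/τ₀²) = 0.338934/(0.338934+0.0282466) = 0.92307.
Posterior mean = w·x̄ + (1−w)·μ₀ = 0.92307·125.95 + 0.076928·147.91 = 127.639.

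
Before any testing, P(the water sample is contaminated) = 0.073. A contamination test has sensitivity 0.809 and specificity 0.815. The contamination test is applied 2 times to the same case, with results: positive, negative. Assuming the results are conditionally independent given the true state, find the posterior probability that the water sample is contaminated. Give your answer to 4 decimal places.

With H the event that the water sample is contaminated, the joint likelihood of the observed sequence is P(data|H) = 0.809·0.191 = 0.15452 and P(data|¬H) = 0.185·0.815 = 0.15077.
Bayes: P(H|data) = 0.073·0.15452 / (0.073·0.15452 + 0.927·0.15077) = 0.011280/0.15105 = 0.0747.

Posterior P(H) ≈ 0.0747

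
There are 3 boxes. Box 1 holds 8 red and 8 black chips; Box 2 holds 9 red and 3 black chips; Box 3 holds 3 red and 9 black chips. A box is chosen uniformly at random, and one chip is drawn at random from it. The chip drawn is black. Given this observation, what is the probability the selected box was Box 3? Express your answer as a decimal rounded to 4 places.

Tabulate prior·likelihood by source: [1] prior 0.333333, lik 0.5, product 0.1667; [2] prior 0.333333, lik 0.25, product 0.08333; [3] prior 0.333333, lik 0.75, product 0.2500.
Normalizing constant = 0.50000; the posterior for Box 3 is its product over the sum, 0.2500/0.50000 = 0.5000.

Posterior probability ≈ 0.5000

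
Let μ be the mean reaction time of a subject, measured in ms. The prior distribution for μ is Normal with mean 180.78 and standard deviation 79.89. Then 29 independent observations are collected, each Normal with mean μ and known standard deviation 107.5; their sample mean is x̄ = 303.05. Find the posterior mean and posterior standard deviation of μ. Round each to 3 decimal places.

Prior precision 1/τ₀² = 1/79.89² = 0.00015668; data precision n/σ² = 29/107.5² = 0.00250946.
Posterior precision = 0.00015668 + 0.00250946 = 0.00266615, giving posterior SD = 1/√0.00266615 = 19.367.
Posterior mean = (0.00015668·180.78 + 0.00250946·303.05) / 0.00266615 = 295.865.

Posterior mean ≈ 295.865; posterior SD ≈ 19.367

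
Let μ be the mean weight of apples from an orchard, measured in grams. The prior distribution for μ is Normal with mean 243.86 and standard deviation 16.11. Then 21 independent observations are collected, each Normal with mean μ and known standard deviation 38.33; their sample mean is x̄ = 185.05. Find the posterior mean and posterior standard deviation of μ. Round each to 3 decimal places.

Posterior mean ≈ 197.537; posterior SD ≈ 7.423

With known σ, the Normal prior is conjugate. Weight on the data is w = (n/σ²)/(n/σ² + 1/τ₀²) = 0.0142936/(0.0142936+0.00385309) = 0.78767.
Posterior mean = w·x̄ + (1−w)·μ₀ = 0.78767·185.05 + 0.21233·243.86 = 197.537. Posterior variance = 1/(0.0142936+0.00385309) = 55.1065, so SD = 7.423.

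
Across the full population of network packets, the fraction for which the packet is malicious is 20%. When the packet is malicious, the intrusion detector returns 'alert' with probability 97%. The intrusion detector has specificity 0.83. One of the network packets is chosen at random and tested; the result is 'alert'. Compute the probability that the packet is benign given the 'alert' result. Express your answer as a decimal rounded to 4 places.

Write H for 'the packet is malicious'. Prior odds H:¬H = 0.2/0.8 = 0.25000. For the 'alert' outcome, the likelihood ratio is 0.97/0.17 = 5.7059.
Posterior odds = 0.25000 × 5.7059 = 1.4265, so P(H|E) = 1.4265/(1+1.4265) = 0.5879. Then P(¬H|E) = 1 − 0.5879 = 0.4121.

P(¬H | E) ≈ 0.4121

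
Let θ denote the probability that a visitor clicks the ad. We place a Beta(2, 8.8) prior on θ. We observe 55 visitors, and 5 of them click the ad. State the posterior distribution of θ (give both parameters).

Posterior: Beta(7, 58.8)

The binomial likelihood is conjugate to the Beta prior: with 5 successes and 50 failures, the posterior is Beta(2+5, 8.8+50) = Beta(7, 58.8).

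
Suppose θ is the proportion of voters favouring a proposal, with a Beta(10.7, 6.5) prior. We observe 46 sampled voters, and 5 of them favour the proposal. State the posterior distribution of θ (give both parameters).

Posterior: Beta(15.7, 47.5)

The binomial likelihood is conjugate to the Beta prior: with 5 successes and 41 failures, the posterior is Beta(10.7+5, 6.5+41) = Beta(15.7, 47.5).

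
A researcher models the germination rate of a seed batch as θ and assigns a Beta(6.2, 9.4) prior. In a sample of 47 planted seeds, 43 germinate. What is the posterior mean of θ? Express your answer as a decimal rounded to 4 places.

The binomial likelihood is conjugate to the Beta prior: with 43 successes and 4 failures, the posterior is Beta(6.2+43, 9.4+4) = Beta(49.2, 13.4).
E[θ | data] = 49.2/(49.2+13.4) = 0.7859.

Posterior mean ≈ 0.7859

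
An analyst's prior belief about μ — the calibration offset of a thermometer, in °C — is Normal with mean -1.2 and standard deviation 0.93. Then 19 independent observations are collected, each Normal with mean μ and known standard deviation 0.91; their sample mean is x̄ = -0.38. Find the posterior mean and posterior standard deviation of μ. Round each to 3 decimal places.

Posterior mean ≈ -0.419; posterior SD ≈ 0.204

Prior precision 1/τ₀² = 1/0.93² = 1.15620; data precision n/σ² = 19/0.91² = 22.9441.
Posterior precision = 1.15620 + 22.9441 = 24.1003, giving posterior SD = 1/√24.1003 = 0.204.
Posterior mean = (1.15620·-1.2 + 22.9441·-0.38) / 24.1003 = -0.419.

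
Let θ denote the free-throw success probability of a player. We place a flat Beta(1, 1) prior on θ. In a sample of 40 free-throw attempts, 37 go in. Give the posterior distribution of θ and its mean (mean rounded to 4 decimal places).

Observing 37 successes and 3 failures updates Beta(1, 1) by adding the success and failure counts to the two shape parameters: α = 1+37 = 38, β = 1+3 = 4.
Posterior mean = α/(α+β) = 38/42 = 0.9048.

Posterior: Beta(38, 4); mean ≈ 0.9048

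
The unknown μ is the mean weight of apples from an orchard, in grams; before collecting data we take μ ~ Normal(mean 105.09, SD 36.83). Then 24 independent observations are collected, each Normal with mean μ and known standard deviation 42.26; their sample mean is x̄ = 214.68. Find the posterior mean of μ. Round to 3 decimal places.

With known σ, the Normal prior is conjugate. Weight on the data is w = (n/σ²)/(n/σ² + 1/τ₀²) = 0.0134385/(0.0134385+0.00073722) = 0.94799.
Posterior mean = w·x̄ + (1−w)·μ₀ = 0.94799·214.68 + 0.052006·105.09 = 208.981.

Posterior mean ≈ 208.981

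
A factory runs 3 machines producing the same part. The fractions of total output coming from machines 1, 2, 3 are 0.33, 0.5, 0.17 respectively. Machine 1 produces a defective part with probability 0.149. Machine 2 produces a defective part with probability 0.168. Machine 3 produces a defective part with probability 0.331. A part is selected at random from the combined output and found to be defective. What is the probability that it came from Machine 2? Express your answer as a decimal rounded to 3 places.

Tabulate prior·likelihood by source: [1] prior 0.33, lik 0.149, product 0.04917; [2] prior 0.5, lik 0.168, product 0.08400; [3] prior 0.17, lik 0.331, product 0.05627.
Normalizing constant = 0.18944; the posterior for Machine 2 is its product over the sum, 0.08400/0.18944 = 0.443.

Posterior probability ≈ 0.443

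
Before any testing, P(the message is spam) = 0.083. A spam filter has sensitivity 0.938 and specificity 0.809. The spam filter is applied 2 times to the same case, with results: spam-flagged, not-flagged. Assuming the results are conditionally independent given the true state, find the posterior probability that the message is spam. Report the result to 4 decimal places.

Posterior P(H) ≈ 0.0329

With H the event that the message is spam, the joint likelihood of the observed sequence is P(data|H) = 0.938·0.062 = 0.058156 and P(data|¬H) = 0.191·0.809 = 0.15452.
Bayes: P(H|data) = 0.083·0.058156 / (0.083·0.058156 + 0.917·0.15452) = 0.0048269/0.14652 = 0.0329.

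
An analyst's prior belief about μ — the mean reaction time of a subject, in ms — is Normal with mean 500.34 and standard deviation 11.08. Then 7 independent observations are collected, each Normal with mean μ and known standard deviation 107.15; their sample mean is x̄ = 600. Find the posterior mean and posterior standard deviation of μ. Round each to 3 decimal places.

Posterior mean ≈ 507.280; posterior SD ≈ 10.687

Prior precision 1/τ₀² = 1/11.08² = 0.00814555; data precision n/σ² = 7/107.15² = 0.00060970.
Posterior precision = 0.00814555 + 0.00060970 = 0.00875525, giving posterior SD = 1/√0.00875525 = 10.687.
Posterior mean = (0.00814555·500.34 + 0.00060970·600) / 0.00875525 = 507.280.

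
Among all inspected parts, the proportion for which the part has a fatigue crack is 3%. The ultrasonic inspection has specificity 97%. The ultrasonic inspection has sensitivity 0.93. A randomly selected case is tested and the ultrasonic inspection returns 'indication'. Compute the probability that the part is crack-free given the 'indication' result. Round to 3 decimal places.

P(¬H | E) ≈ 0.511

Write H for 'the part has a fatigue crack'. Prior odds H:¬H = 0.03/0.97 = 0.030928. For the 'indication' outcome, the likelihood ratio is 0.93/0.03 = 31.000.
Posterior odds = 0.030928 × 31.000 = 0.95876, so P(H|E) = 0.95876/(1+0.95876) = 0.489. Then P(¬H|E) = 1 − 0.489 = 0.511.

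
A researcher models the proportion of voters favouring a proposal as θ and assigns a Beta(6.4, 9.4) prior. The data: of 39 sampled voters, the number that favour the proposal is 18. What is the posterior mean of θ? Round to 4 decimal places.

The binomial likelihood is conjugate to the Beta prior: with 18 successes and 21 failures, the posterior is Beta(6.4+18, 9.4+21) = Beta(24.4, 30.4).
E[θ | data] = 24.4/(24.4+30.4) = 0.4453.

Posterior mean ≈ 0.4453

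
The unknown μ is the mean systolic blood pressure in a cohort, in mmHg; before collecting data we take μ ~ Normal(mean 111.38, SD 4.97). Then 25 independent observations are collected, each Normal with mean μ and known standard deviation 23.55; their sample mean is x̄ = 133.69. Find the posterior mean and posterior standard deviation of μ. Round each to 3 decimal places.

With known σ, the Normal prior is conjugate. Weight on the data is w = (n/σ²)/(n/σ² + 1/τ₀²) = 0.0450773/(0.0450773+0.0404844) = 0.52684.
Posterior mean = w·x̄ + (1−w)·μ₀ = 0.52684·133.69 + 0.47316·111.38 = 123.134. Posterior variance = 1/(0.0450773+0.0404844) = 11.6875, so SD = 3.419.

Posterior mean ≈ 123.134; posterior SD ≈ 3.419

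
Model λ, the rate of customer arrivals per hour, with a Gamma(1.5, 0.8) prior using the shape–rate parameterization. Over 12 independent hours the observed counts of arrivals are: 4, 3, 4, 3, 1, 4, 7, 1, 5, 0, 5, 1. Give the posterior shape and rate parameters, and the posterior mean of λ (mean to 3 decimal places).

Posterior: Gamma(shape=39.5, rate=12.8); mean ≈ 3.086

Total count ∑xᵢ = 38 over n = 12 hours.
Gamma is conjugate to the Poisson likelihood: posterior is Gamma(shape = 1.5+38 = 39.5, rate = 0.8+12 = 12.8).
Posterior mean = shape/rate = 39.5/12.8 = 3.086.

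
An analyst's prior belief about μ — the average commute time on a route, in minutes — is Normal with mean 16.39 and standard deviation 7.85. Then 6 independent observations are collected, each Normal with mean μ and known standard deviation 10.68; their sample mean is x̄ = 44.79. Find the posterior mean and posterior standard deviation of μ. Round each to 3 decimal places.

Posterior mean ≈ 38.094; posterior SD ≈ 3.812

Prior precision 1/τ₀² = 1/7.85² = 0.0162278; data precision n/σ² = 6/10.68² = 0.0526028.
Posterior precision = 0.0162278 + 0.0526028 = 0.0688306, giving posterior SD = 1/√0.0688306 = 3.812.
Posterior mean = (0.0162278·16.39 + 0.0526028·44.79) / 0.0688306 = 38.094.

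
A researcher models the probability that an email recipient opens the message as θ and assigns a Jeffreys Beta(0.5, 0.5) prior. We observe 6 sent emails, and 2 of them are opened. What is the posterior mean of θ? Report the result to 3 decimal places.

Posterior mean ≈ 0.357

The binomial likelihood is conjugate to the Beta prior: with 2 successes and 4 failures, the posterior is Beta(0.5+2, 0.5+4) = Beta(2.5, 4.5).
Posterior mean = α/(α+β) = 2.5/7 = 0.357.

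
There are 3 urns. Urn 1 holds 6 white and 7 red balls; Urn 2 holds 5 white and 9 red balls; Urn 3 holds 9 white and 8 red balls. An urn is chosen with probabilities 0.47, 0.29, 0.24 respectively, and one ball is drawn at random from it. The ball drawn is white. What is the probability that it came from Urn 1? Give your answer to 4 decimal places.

Tabulate prior·likelihood by source: [1] prior 0.47, lik 0.4615, product 0.2169; [2] prior 0.29, lik 0.3571, product 0.1036; [3] prior 0.24, lik 0.5294, product 0.1271.
Normalizing constant = 0.44755; the posterior for Urn 1 is its product over the sum, 0.2169/0.44755 = 0.4847.

Posterior probability ≈ 0.4847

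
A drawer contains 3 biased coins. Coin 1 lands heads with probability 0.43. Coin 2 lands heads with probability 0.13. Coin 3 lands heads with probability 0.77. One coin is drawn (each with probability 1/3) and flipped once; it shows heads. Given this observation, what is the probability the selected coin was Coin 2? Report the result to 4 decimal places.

Posterior probability ≈ 0.0977

Tabulate prior·likelihood by source: [1] prior 0.333333, lik 0.43, product 0.1433; [2] prior 0.333333, lik 0.13, product 0.04333; [3] prior 0.333333, lik 0.77, product 0.2567.
Normalizing constant = 0.44333; the posterior for Coin 2 is its product over the sum, 0.04333/0.44333 = 0.0977.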